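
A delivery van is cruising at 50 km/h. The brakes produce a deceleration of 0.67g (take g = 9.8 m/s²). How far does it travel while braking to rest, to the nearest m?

Braking distance ≈ 15 m

50 km/h ÷ 3.6 = 13.8889 m/s.
a = 0.67 × 9.8 = 6.566 m/s².
Braking distance = v²/(2a) = 13.8889² / (2 × 6.566) = 192.902 / 13.132 = 14.689 m.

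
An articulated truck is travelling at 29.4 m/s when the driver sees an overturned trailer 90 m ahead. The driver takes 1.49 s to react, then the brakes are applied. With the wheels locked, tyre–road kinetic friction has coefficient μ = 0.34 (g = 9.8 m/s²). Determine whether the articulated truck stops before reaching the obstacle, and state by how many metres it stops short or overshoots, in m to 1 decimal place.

No — it overshoots by 83.5 m

a = μg = 0.34 × 9.8 = 3.332 m/s².
Reaction distance = 29.4000 × 1.49 = 43.806 m.
Braking distance = v²/(2a) = 864.360 / 6.664 = 129.706 m.
Total stopping distance = 43.806 + 129.706 = 173.512 m, vs 90 m available — it cannot stop in time and overshoots by 173.512 − 90 = 83.512 m.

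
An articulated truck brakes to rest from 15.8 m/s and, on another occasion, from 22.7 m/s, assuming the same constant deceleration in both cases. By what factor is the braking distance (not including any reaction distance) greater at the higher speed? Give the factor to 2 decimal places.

Factor ≈ 2.06

Braking distance d = v²/(2a), so with a fixed, d ∝ v².
Factor = (22.7/15.8)² = 1.4367² = 2.0641.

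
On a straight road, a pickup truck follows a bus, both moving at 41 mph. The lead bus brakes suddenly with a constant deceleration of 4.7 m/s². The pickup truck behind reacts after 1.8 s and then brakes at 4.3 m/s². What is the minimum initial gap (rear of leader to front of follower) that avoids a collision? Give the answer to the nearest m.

41 mph × 0.44704 = 18.3286 m/s.
Leader travels v²/(2a_L) = 335.938 / 9.400 = 35.738 m before stopping.
Follower covers v·t_r = 18.3286 × 1.8 = 32.991 m while reacting, then v²/(2a_F) = 335.938 / 8.600 = 39.063 m while braking, for a total of 32.991 + 39.063 = 72.054 m.
Since a_F ≤ a_L and the follower starts braking later, the follower is never slower than the leader, so the closest approach is when both have stopped.
Minimum gap = 72.054 − 35.738 = 36.316 m.

Minimum gap ≈ 36 m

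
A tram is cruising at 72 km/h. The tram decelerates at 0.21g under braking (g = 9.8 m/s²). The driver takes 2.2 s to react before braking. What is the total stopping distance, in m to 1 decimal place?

72 km/h ÷ 3.6 = 20.0000 m/s.
a = 0.21 × 9.8 = 2.058 m/s².
Reaction distance = v·t_r = 20.0000 × 2.2 = 44.000 m.
Braking distance = v²/(2a) = 20.0000² / (2 × 2.058) = 400.000 / 4.116 = 97.182 m.
Total = 44.000 + 97.182 = 141.182 m.

Total stopping distance ≈ 141.2 m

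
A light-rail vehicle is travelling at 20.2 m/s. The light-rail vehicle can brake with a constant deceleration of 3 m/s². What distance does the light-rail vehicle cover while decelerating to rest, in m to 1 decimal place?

Braking distance = v²/(2a) = 20.2000² / (2 × 3.000) = 408.040 / 6.000 = 68.007 m.

Braking distance ≈ 68.0 m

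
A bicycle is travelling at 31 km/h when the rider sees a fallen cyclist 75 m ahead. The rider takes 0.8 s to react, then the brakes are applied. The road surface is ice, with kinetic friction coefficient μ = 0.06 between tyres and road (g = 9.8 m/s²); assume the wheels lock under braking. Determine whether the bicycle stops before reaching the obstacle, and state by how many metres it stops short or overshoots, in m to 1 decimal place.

Yes — it stops 5.1 m short of the obstacle

31 km/h ÷ 3.6 = 8.6111 m/s.
a = μg = 0.06 × 9.8 = 0.588 m/s².
Reaction distance = 8.6111 × 0.8 = 6.889 m.
Braking distance = v²/(2a) = 74.151 / 1.176 = 63.054 m.
Total stopping distance = 6.889 + 63.054 = 69.943 m, vs 75 m available — it stops with 75 − 69.943 = 5.057 m to spare.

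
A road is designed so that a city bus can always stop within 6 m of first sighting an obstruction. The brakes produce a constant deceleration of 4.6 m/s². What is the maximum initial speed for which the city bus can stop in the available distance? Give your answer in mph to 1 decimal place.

v²/(2a) = d ⇒ v = √(2 × 4.600 × 6) = √55.20 = 7.4297 m/s.
7.4297 m/s ÷ 0.44704 = 16.620 mph.

Maximum speed ≈ 16.6 mph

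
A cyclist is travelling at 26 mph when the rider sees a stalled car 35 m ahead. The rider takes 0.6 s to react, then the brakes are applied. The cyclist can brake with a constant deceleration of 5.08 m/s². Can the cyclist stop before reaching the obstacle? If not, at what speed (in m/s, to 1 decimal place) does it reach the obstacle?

26 mph × 0.44704 = 11.6230 m/s.
Reaction distance = 11.6230 × 0.6 = 6.974 m.
Braking distance = v²/(2a) = 135.094 / 10.160 = 13.297 m.
Total stopping distance = 6.974 + 13.297 = 20.271 m, vs 35 m available — it stops with 35 − 20.271 = 14.729 m to spare.

Yes — it stops about 14.7 m short of the obstacle, so it never reaches it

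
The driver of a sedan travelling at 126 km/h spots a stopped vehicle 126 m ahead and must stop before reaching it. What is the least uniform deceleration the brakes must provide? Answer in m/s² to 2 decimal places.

Required deceleration ≈ 4.86 m/s²

126 km/h ÷ 3.6 = 35.0000 m/s.
v² = 2a·d ⇒ a = v²/(2d) = 35.0000² / (2 × 126.000) = 1225.000 / 252.000 = 4.8611 m/s².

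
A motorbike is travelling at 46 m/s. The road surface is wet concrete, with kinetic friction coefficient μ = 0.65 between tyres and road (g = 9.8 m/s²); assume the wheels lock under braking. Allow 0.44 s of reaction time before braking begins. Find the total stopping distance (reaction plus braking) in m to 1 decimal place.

a = μg = 0.65 × 9.8 = 6.370 m/s².
Reaction distance = v·t_r = 46.0000 × 0.44 = 20.240 m.
Braking distance = v²/(2a) = 46.0000² / (2 × 6.370) = 2116.000 / 12.740 = 166.091 m.
Total = 20.240 + 166.091 = 186.331 m.

Total stopping distance ≈ 186.3 m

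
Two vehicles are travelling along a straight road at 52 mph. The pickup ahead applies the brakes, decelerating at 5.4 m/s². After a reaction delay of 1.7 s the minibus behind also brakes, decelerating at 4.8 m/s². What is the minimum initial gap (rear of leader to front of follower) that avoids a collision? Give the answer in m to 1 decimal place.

52 mph × 0.44704 = 23.2461 m/s.
Leader travels v²/(2a_L) = 540.381 / 10.800 = 50.035 m before stopping.
Follower covers v·t_r = 23.2461 × 1.7 = 39.518 m while reacting, then v²/(2a_F) = 540.381 / 9.600 = 56.290 m while braking, for a total of 39.518 + 56.290 = 95.808 m.
Since a_F ≤ a_L and the follower starts braking later, the follower is never slower than the leader, so the closest approach is when both have stopped.
Minimum gap = 95.808 − 50.035 = 45.773 m.

Minimum gap ≈ 45.8 m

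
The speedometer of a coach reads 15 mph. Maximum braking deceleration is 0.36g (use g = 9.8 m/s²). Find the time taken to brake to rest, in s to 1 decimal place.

15 mph × 0.44704 = 6.7056 m/s.
a = 0.36 × 9.8 = 3.528 m/s².
Braking time = v/a = 6.7056 / 3.528 = 1.901 s.

Braking time ≈ 1.9 s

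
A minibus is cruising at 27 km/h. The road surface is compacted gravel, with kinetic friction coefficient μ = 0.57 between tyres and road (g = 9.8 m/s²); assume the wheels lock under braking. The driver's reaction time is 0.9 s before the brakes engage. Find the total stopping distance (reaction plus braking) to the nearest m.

Total stopping distance ≈ 12 m

27 km/h ÷ 3.6 = 7.5000 m/s.
a = μg = 0.57 × 9.8 = 5.586 m/s².
Reaction distance = v·t_r = 7.5000 × 0.9 = 6.750 m.
Braking distance = v²/(2a) = 7.5000² / (2 × 5.586) = 56.250 / 11.172 = 5.035 m.
Total = 6.750 + 5.035 = 11.785 m.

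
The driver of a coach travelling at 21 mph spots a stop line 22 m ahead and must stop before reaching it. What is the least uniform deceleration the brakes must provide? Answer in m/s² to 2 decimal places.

Required deceleration ≈ 2.00 m/s²

21 mph × 0.44704 = 9.3878 m/s.
v² = 2a·d ⇒ a = v²/(2d) = 9.3878² / (2 × 22.000) = 88.131 / 44.000 = 2.0030 m/s².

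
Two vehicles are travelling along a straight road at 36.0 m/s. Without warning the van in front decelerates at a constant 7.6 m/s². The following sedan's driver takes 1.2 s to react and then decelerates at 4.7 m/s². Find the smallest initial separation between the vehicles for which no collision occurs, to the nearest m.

Leader travels v²/(2a_L) = 1296.000 / 15.200 = 85.263 m before stopping.
Follower covers v·t_r = 36.0000 × 1.2 = 43.200 m while reacting, then v²/(2a_F) = 1296.000 / 9.400 = 137.872 m while braking, for a total of 43.200 + 137.872 = 181.072 m.
Since a_F ≤ a_L and the follower starts braking later, the follower is never slower than the leader, so the closest approach is when both have stopped.
Minimum gap = 181.072 − 85.263 = 95.809 m.

Minimum gap ≈ 96 m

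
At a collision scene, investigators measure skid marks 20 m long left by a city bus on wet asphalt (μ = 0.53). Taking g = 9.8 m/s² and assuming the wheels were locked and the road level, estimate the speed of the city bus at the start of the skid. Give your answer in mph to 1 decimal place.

Deceleration a = μg = 0.53 × 9.8 = 5.194 m/s².
v = √(2a·d) = √(2 × 5.194 × 20) = √207.760 = 14.4139 m/s.
= 14.4139 ÷ 0.44704 = 32.243 mph.

Initial speed ≈ 32.2 mph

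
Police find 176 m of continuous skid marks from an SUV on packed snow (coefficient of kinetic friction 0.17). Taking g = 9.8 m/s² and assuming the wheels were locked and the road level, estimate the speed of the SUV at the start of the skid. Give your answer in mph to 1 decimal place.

Initial speed ≈ 54.2 mph

Deceleration a = μg = 0.17 × 9.8 = 1.666 m/s².
v = √(2a·d) = √(2 × 1.666 × 176) = √586.432 = 24.2164 m/s.
= 24.2164 ÷ 0.44704 = 54.171 mph.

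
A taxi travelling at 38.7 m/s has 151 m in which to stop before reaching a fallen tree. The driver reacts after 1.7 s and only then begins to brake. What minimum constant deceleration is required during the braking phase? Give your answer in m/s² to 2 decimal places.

Distance covered during reaction = 38.7000 × 1.7 = 65.790 m.
Distance available for braking: 151 − 65.790 = 85.210 m.
v² = 2a·d ⇒ a = v²/(2d) = 38.7000² / (2 × 85.210) = 1497.690 / 170.420 = 8.7882 m/s².

Required deceleration ≈ 8.79 m/s²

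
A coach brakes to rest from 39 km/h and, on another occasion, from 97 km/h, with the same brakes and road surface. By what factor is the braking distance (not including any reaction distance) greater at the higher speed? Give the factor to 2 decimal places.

Braking distance d = v²/(2a), so with a fixed, d ∝ v².
Factor = (97/39)² = 2.4872² = 6.1862.

Factor ≈ 6.19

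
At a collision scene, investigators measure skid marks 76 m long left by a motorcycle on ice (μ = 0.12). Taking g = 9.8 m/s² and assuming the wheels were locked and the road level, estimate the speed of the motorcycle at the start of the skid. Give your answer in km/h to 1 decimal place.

Deceleration a = μg = 0.12 × 9.8 = 1.176 m/s².
v = √(2a·d) = √(2 × 1.176 × 76) = √178.752 = 13.3698 m/s.
= 13.3698 × 3.6 = 48.131 km/h.

Initial speed ≈ 48.1 km/h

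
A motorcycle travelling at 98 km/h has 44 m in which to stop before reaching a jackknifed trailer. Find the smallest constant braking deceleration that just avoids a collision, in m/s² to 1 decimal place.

98 km/h ÷ 3.6 = 27.2222 m/s.
v² = 2a·d ⇒ a = v²/(2d) = 27.2222² / (2 × 44.000) = 741.048 / 88.000 = 8.4210 m/s².

Required deceleration ≈ 8.4 m/s²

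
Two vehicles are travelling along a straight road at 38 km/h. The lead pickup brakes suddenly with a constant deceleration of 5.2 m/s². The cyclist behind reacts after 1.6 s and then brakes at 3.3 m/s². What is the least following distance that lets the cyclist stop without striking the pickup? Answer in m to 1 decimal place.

Minimum gap ≈ 23.1 m

38 km/h ÷ 3.6 = 10.5556 m/s.
Leader travels v²/(2a_L) = 111.421 / 10.400 = 10.714 m before stopping.
Follower covers v·t_r = 10.5556 × 1.6 = 16.889 m while reacting, then v²/(2a_F) = 111.421 / 6.600 = 16.882 m while braking, for a total of 16.889 + 16.882 = 33.771 m.
Since a_F ≤ a_L and the follower starts braking later, the follower is never slower than the leader, so the closest approach is when both have stopped.
Minimum gap = 33.771 − 10.714 = 23.057 m.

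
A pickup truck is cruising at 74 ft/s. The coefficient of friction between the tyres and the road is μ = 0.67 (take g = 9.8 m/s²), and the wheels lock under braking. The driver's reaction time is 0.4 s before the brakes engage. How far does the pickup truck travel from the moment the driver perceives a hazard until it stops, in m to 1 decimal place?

Total stopping distance ≈ 47.8 m

74 ft/s × 0.3048 = 22.5552 m/s.
a = μg = 0.67 × 9.8 = 6.566 m/s².
Reaction distance = v·t_r = 22.5552 × 0.4 = 9.022 m.
Braking distance = v²/(2a) = 22.5552² / (2 × 6.566) = 508.737 / 13.132 = 38.740 m.
Total = 9.022 + 38.740 = 47.762 m.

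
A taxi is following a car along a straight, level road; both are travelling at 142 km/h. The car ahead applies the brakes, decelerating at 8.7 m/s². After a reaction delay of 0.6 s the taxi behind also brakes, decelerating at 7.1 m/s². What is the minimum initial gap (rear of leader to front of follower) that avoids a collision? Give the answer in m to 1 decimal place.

Minimum gap ≈ 43.8 m

142 km/h ÷ 3.6 = 39.4444 m/s.
Leader travels v²/(2a_L) = 1555.861 / 17.400 = 89.417 m before stopping.
Follower covers v·t_r = 39.4444 × 0.6 = 23.667 m while reacting, then v²/(2a_F) = 1555.861 / 14.200 = 109.568 m while braking, for a total of 23.667 + 109.568 = 133.235 m.
Since a_F ≤ a_L and the follower starts braking later, the follower is never slower than the leader, so the closest approach is when both have stopped.
Minimum gap = 133.235 − 89.417 = 43.818 m.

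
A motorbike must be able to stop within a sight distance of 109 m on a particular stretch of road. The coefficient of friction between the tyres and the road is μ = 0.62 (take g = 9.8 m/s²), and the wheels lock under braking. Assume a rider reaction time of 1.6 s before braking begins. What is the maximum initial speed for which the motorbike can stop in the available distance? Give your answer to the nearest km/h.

Maximum speed ≈ 101 km/h

a = μg = 0.62 × 9.8 = 6.076 m/s².
Stopping distance: v·t_r + v²/(2a) = 109 with t_r = 1.6 s and a = 6.076 m/s².
So v² + 19.443 v − 1324.57 = 0.
Positive root: v = −a·t_r + √((a·t_r)² + 2a·d) = −9.722 + √(94.517 + 1324.57) = 27.9488 m/s.
27.9488 m/s × 3.6 = 100.616 km/h.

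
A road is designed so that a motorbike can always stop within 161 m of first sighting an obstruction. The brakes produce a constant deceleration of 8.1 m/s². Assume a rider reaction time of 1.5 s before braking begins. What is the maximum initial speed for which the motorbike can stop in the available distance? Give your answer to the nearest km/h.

Stopping distance: v·t_r + v²/(2a) = 161 with t_r = 1.5 s and a = 8.100 m/s².
So v² + 24.300 v − 2608.20 = 0.
Positive root: v = −a·t_r + √((a·t_r)² + 2a·d) = −12.150 + √(147.623 + 2608.20) = 40.3459 m/s.
40.3459 m/s × 3.6 = 145.245 km/h.

Maximum speed ≈ 145 km/h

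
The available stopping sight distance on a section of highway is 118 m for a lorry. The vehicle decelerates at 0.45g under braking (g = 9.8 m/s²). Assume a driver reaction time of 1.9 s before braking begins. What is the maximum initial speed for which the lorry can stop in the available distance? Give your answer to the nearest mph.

Maximum speed ≈ 56 mph

a = 0.45 × 9.8 = 4.410 m/s².
Stopping distance: v·t_r + v²/(2a) = 118 with t_r = 1.9 s and a = 4.410 m/s².
So v² + 16.758 v − 1040.76 = 0.
Positive root: v = −a·t_r + √((a·t_r)² + 2a·d) = −8.379 + √(70.208 + 1040.76) = 24.9522 m/s.
24.9522 m/s ÷ 0.44704 = 55.816 mph.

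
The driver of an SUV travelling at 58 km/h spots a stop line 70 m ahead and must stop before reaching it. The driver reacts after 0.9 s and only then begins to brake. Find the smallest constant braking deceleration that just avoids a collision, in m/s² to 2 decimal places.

58 km/h ÷ 3.6 = 16.1111 m/s.
Distance covered during reaction = 16.1111 × 0.9 = 14.500 m.
Distance available for braking: 70 − 14.500 = 55.500 m.
v² = 2a·d ⇒ a = v²/(2d) = 16.1111² / (2 × 55.500) = 259.568 / 111.000 = 2.3385 m/s².

Required deceleration ≈ 2.34 m/s²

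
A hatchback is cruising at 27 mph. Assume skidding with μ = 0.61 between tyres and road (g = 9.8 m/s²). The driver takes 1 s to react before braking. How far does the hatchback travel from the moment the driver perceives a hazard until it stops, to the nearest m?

Total stopping distance ≈ 24 m

27 mph × 0.44704 = 12.0701 m/s.
a = μg = 0.61 × 9.8 = 5.978 m/s².
Reaction distance = v·t_r = 12.0701 × 1 = 12.070 m.
Braking distance = v²/(2a) = 12.0701² / (2 × 5.978) = 145.687 / 11.956 = 12.185 m.
Total = 12.070 + 12.185 = 24.255 m.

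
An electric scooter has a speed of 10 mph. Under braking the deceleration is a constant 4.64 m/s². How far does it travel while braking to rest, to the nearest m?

10 mph × 0.44704 = 4.4704 m/s.
Braking distance = v²/(2a) = 4.4704² / (2 × 4.640) = 19.984 / 9.280 = 2.153 m.

Braking distance ≈ 2 m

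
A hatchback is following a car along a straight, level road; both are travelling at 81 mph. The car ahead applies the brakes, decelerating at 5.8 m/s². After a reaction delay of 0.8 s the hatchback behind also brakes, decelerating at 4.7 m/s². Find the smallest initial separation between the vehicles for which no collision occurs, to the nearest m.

81 mph × 0.44704 = 36.2102 m/s.
Leader travels v²/(2a_L) = 1311.179 / 11.600 = 113.033 m before stopping.
Follower covers v·t_r = 36.2102 × 0.8 = 28.968 m while reacting, then v²/(2a_F) = 1311.179 / 9.400 = 139.487 m while braking, for a total of 28.968 + 139.487 = 168.455 m.
Since a_F ≤ a_L and the follower starts braking later, the follower is never slower than the leader, so the closest approach is when both have stopped.
Minimum gap = 168.455 − 113.033 = 55.422 m.

Minimum gap ≈ 55 m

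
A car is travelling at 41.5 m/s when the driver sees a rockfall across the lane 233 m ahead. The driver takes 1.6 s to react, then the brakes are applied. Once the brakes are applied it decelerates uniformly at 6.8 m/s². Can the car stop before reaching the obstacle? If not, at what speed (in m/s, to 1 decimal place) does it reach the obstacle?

Reaction distance = 41.5000 × 1.6 = 66.400 m.
Braking distance = v²/(2a) = 1722.250 / 13.600 = 126.636 m.
Total stopping distance = 66.400 + 126.636 = 193.036 m, vs 233 m available — it stops with 233 − 193.036 = 39.964 m to spare.

Yes — it stops about 40.0 m short of the obstacle, so it never reaches it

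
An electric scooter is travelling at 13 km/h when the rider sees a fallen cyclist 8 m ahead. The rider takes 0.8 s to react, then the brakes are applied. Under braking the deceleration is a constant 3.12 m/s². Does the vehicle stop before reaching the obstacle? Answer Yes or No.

Yes

13 km/h ÷ 3.6 = 3.6111 m/s.
Reaction distance = 3.6111 × 0.8 = 2.889 m.
Braking distance = v²/(2a) = 13.040 / 6.240 = 2.090 m.
Total stopping distance = 2.889 + 2.090 = 4.979 m, vs 8 m available — it stops with 8 − 4.979 = 3.021 m to spare.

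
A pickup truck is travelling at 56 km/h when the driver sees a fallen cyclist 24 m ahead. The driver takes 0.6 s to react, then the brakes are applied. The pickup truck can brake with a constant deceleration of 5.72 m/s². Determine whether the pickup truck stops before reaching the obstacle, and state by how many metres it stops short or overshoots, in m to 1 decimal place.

56 km/h ÷ 3.6 = 15.5556 m/s.
Reaction distance = 15.5556 × 0.6 = 9.333 m.
Braking distance = v²/(2a) = 241.977 / 11.440 = 21.152 m.
Total stopping distance = 9.333 + 21.152 = 30.485 m, vs 24 m available — it cannot stop in time and overshoots by 30.485 − 24 = 6.485 m.

No — it overshoots by 6.5 m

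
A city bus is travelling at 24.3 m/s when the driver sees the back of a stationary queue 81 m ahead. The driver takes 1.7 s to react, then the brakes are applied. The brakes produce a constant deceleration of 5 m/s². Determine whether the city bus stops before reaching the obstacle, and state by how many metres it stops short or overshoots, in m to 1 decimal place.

Reaction distance = 24.3000 × 1.7 = 41.310 m.
Braking distance = v²/(2a) = 590.490 / 10.000 = 59.049 m.
Total stopping distance = 41.310 + 59.049 = 100.359 m, vs 81 m available — it cannot stop in time and overshoots by 100.359 − 81 = 19.359 m.

No — it overshoots by 19.4 m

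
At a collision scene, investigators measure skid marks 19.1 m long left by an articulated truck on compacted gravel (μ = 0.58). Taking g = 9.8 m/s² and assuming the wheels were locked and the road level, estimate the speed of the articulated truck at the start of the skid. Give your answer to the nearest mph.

Initial speed ≈ 33 mph

Deceleration a = μg = 0.58 × 9.8 = 5.684 m/s².
v = √(2a·d) = √(2 × 5.684 × 19.1) = √217.129 = 14.7353 m/s.
= 14.7353 ÷ 0.44704 = 32.962 mph.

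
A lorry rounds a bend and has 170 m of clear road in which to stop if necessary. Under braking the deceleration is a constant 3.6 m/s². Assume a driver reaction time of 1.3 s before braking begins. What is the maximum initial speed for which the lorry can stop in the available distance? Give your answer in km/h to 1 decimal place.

Stopping distance: v·t_r + v²/(2a) = 170 with t_r = 1.3 s and a = 3.600 m/s².
So v² + 9.360 v − 1224.00 = 0.
Positive root: v = −a·t_r + √((a·t_r)² + 2a·d) = −4.680 + √(21.902 + 1224.00) = 30.6173 m/s.
30.6173 m/s × 3.6 = 110.222 km/h.

Maximum speed ≈ 110.2 km/h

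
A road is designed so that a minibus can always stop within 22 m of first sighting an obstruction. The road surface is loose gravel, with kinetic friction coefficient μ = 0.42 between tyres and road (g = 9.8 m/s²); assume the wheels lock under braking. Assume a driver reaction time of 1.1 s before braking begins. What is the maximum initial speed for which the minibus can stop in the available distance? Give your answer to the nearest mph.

a = μg = 0.42 × 9.8 = 4.116 m/s².
Stopping distance: v·t_r + v²/(2a) = 22 with t_r = 1.1 s and a = 4.116 m/s².
So v² + 9.055 v − 181.10 = 0.
Positive root: v = −a·t_r + √((a·t_r)² + 2a·d) = −4.528 + √(20.503 + 181.10) = 9.6707 m/s.
9.6707 m/s ÷ 0.44704 = 21.633 mph.

Maximum speed ≈ 22 mph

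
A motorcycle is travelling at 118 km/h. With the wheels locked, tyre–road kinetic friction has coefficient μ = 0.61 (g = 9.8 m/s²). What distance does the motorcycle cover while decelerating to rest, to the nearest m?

118 km/h ÷ 3.6 = 32.7778 m/s.
a = μg = 0.61 × 9.8 = 5.978 m/s².
Braking distance = v²/(2a) = 32.7778² / (2 × 5.978) = 1074.384 / 11.956 = 89.861 m.

Braking distance ≈ 90 m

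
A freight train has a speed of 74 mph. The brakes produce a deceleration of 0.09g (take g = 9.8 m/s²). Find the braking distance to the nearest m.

74 mph × 0.44704 = 33.0810 m/s.
a = 0.09 × 9.8 = 0.882 m/s².
Braking distance = v²/(2a) = 33.0810² / (2 × 0.882) = 1094.353 / 1.764 = 620.382 m.

Braking distance ≈ 620 m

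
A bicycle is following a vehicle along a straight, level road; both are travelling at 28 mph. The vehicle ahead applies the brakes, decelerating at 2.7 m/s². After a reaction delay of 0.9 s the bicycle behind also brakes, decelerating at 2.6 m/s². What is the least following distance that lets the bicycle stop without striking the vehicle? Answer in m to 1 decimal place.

Minimum gap ≈ 12.4 m

28 mph × 0.44704 = 12.5171 m/s.
Leader travels v²/(2a_L) = 156.678 / 5.400 = 29.014 m before stopping.
Follower covers v·t_r = 12.5171 × 0.9 = 11.265 m while reacting, then v²/(2a_F) = 156.678 / 5.200 = 30.130 m while braking, for a total of 11.265 + 30.130 = 41.395 m.
Since a_F ≤ a_L and the follower starts braking later, the follower is never slower than the leader, so the closest approach is when both have stopped.
Minimum gap = 41.395 − 29.014 = 12.381 m.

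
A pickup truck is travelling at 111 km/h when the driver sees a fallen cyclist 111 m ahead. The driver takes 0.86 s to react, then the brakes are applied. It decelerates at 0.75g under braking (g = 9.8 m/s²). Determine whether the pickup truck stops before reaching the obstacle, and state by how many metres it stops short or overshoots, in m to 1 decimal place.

111 km/h ÷ 3.6 = 30.8333 m/s.
a = 0.75 × 9.8 = 7.350 m/s².
Reaction distance = 30.8333 × 0.86 = 26.517 m.
Braking distance = v²/(2a) = 950.692 / 14.700 = 64.673 m.
Total stopping distance = 26.517 + 64.673 = 91.190 m, vs 111 m available — it stops with 111 − 91.190 = 19.810 m to spare.

Yes — it stops 19.8 m short of the obstacle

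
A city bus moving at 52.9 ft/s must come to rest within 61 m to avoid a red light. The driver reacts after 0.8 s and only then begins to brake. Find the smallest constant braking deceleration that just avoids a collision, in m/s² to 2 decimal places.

Required deceleration ≈ 2.70 m/s²

52.9 ft/s × 0.3048 = 16.1239 m/s.
Distance covered during reaction = 16.1239 × 0.8 = 12.899 m.
Distance available for braking: 61 − 12.899 = 48.101 m.
v² = 2a·d ⇒ a = v²/(2d) = 16.1239² / (2 × 48.101) = 259.980 / 96.202 = 2.7024 m/s².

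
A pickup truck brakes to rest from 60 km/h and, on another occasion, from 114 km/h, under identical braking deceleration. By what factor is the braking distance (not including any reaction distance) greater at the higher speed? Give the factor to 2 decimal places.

Factor ≈ 3.61

Braking distance d = v²/(2a), so with a fixed, d ∝ v².
Factor = (114/60)² = 1.9000² = 3.6100.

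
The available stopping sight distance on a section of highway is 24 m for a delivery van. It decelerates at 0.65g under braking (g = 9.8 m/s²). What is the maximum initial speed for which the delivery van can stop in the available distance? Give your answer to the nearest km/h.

a = 0.65 × 9.8 = 6.370 m/s².
v²/(2a) = d ⇒ v = √(2 × 6.370 × 24) = √305.76 = 17.4860 m/s.
17.4860 m/s × 3.6 = 62.950 km/h.

Maximum speed ≈ 63 km/h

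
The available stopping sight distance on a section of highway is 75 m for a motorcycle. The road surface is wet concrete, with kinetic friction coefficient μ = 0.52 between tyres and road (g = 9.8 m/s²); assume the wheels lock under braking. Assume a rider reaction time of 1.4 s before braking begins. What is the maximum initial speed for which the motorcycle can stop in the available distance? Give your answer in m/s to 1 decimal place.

Maximum speed ≈ 21.4 m/s

a = μg = 0.52 × 9.8 = 5.096 m/s².
Stopping distance: v·t_r + v²/(2a) = 75 with t_r = 1.4 s and a = 5.096 m/s².
So v² + 14.269 v − 764.40 = 0.
Positive root: v = −a·t_r + √((a·t_r)² + 2a·d) = −7.134 + √(50.894 + 764.40) = 21.4194 m/s.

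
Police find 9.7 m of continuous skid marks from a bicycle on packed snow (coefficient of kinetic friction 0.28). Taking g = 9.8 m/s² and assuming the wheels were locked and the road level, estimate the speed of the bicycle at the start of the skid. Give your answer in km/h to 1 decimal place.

Deceleration a = μg = 0.28 × 9.8 = 2.744 m/s².
v = √(2a·d) = √(2 × 2.744 × 9.7) = √53.234 = 7.2962 m/s.
= 7.2962 × 3.6 = 26.266 km/h.

Initial speed ≈ 26.3 km/h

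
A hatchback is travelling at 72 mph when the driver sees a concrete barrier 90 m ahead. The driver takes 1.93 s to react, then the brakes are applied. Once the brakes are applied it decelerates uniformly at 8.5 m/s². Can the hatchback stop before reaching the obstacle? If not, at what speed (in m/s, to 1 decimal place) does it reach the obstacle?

72 mph × 0.44704 = 32.1869 m/s.
Reaction distance = 32.1869 × 1.93 = 62.121 m.
Braking distance needed to stop: v²/(2a) = 1035.997 / 17.000 = 60.941 m, so total needed = 62.121 + 60.941 = 123.062 m > 90 m — it cannot stop.
Distance remaining when braking begins: 90 − 62.121 = 27.879 m.
v² = v₀² − 2a·d = 1035.997 − 2 × 8.500 × 27.879 = 562.054 m²/s².
v = √562.054 = 23.708 m/s.

No — it strikes the obstacle at 23.7 m/s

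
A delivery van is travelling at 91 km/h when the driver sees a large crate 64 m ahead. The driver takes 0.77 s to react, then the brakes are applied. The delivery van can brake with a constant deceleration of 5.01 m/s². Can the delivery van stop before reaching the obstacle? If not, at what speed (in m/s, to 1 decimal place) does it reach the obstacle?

91 km/h ÷ 3.6 = 25.2778 m/s.
Reaction distance = 25.2778 × 0.77 = 19.464 m.
Braking distance needed to stop: v²/(2a) = 638.967 / 10.020 = 63.769 m, so total needed = 19.464 + 63.769 = 83.233 m > 64 m — it cannot stop.
Distance remaining when braking begins: 64 − 19.464 = 44.536 m.
v² = v₀² − 2a·d = 638.967 − 2 × 5.010 × 44.536 = 192.716 m²/s².
v = √192.716 = 13.882 m/s.

No — it strikes the obstacle at 13.9 m/s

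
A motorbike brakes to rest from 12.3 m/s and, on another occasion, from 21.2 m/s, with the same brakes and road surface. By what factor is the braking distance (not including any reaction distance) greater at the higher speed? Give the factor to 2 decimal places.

Factor ≈ 2.97

Braking distance d = v²/(2a), so with a fixed, d ∝ v².
Factor = (21.2/12.3)² = 1.7236² = 2.9708.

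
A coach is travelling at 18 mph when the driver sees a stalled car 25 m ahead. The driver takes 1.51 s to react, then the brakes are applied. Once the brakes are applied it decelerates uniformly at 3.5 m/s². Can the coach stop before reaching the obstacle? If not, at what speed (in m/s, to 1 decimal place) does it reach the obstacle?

18 mph × 0.44704 = 8.0467 m/s.
Reaction distance = 8.0467 × 1.51 = 12.151 m.
Braking distance = v²/(2a) = 64.749 / 7.000 = 9.250 m.
Total stopping distance = 12.151 + 9.250 = 21.401 m, vs 25 m available — it stops with 25 − 21.401 = 3.599 m to spare.

Yes — it stops about 3.6 m short of the obstacle, so it never reaches it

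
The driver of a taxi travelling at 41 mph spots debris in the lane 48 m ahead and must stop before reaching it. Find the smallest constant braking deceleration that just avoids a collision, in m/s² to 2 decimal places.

Required deceleration ≈ 3.50 m/s²

41 mph × 0.44704 = 18.3286 m/s.
v² = 2a·d ⇒ a = v²/(2d) = 18.3286² / (2 × 48.000) = 335.938 / 96.000 = 3.4994 m/s².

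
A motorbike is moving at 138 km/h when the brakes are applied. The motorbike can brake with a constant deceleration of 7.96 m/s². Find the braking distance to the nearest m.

Braking distance ≈ 92 m

138 km/h ÷ 3.6 = 38.3333 m/s.
Braking distance = v²/(2a) = 38.3333² / (2 × 7.960) = 1469.442 / 15.920 = 92.302 m.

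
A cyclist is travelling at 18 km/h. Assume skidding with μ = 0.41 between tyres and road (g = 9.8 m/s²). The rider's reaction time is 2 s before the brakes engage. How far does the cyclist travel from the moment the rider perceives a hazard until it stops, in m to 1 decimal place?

Total stopping distance ≈ 13.1 m

18 km/h ÷ 3.6 = 5.0000 m/s.
a = μg = 0.41 × 9.8 = 4.018 m/s².
Reaction distance = v·t_r = 5.0000 × 2 = 10.000 m.
Braking distance = v²/(2a) = 5.0000² / (2 × 4.018) = 25.000 / 8.036 = 3.111 m.
Total = 10.000 + 3.111 = 13.111 m.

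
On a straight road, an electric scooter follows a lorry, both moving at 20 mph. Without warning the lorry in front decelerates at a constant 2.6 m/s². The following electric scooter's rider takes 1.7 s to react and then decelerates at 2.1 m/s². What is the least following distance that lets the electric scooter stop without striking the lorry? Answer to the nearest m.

Minimum gap ≈ 19 m

20 mph × 0.44704 = 8.9408 m/s.
Leader travels v²/(2a_L) = 79.938 / 5.200 = 15.373 m before stopping.
Follower covers v·t_r = 8.9408 × 1.7 = 15.199 m while reacting, then v²/(2a_F) = 79.938 / 4.200 = 19.033 m while braking, for a total of 15.199 + 19.033 = 34.232 m.
Since a_F ≤ a_L and the follower starts braking later, the follower is never slower than the leader, so the closest approach is when both have stopped.
Minimum gap = 34.232 − 15.373 = 18.859 m.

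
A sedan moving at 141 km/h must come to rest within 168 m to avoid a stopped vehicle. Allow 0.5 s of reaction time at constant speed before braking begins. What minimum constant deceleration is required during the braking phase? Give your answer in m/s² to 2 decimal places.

141 km/h ÷ 3.6 = 39.1667 m/s.
Distance covered during reaction = 39.1667 × 0.5 = 19.583 m.
Distance available for braking: 168 − 19.583 = 148.417 m.
v² = 2a·d ⇒ a = v²/(2d) = 39.1667² / (2 × 148.417) = 1534.030 / 296.834 = 5.1680 m/s².

Required deceleration ≈ 5.17 m/s²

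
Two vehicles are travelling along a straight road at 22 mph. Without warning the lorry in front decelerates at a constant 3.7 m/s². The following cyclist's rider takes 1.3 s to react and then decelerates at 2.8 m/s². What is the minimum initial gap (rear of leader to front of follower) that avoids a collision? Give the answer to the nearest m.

22 mph × 0.44704 = 9.8349 m/s.
Leader travels v²/(2a_L) = 96.725 / 7.400 = 13.071 m before stopping.
Follower covers v·t_r = 9.8349 × 1.3 = 12.785 m while reacting, then v²/(2a_F) = 96.725 / 5.600 = 17.272 m while braking, for a total of 12.785 + 17.272 = 30.057 m.
Since a_F ≤ a_L and the follower starts braking later, the follower is never slower than the leader, so the closest approach is when both have stopped.
Minimum gap = 30.057 − 13.071 = 16.986 m.

Minimum gap ≈ 17 m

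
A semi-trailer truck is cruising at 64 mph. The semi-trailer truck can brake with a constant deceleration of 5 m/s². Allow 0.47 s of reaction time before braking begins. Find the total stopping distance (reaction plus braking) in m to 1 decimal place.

64 mph × 0.44704 = 28.6106 m/s.
Reaction distance = v·t_r = 28.6106 × 0.47 = 13.447 m.
Braking distance = v²/(2a) = 28.6106² / (2 × 5.000) = 818.566 / 10.000 = 81.857 m.
Total = 13.447 + 81.857 = 95.304 m.

Total stopping distance ≈ 95.3 m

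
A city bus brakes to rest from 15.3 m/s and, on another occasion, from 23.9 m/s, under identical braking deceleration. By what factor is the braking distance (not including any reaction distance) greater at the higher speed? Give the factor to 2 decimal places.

Factor ≈ 2.44

Braking distance d = v²/(2a), so with a fixed, d ∝ v².
Factor = (23.9/15.3)² = 1.5621² = 2.4402.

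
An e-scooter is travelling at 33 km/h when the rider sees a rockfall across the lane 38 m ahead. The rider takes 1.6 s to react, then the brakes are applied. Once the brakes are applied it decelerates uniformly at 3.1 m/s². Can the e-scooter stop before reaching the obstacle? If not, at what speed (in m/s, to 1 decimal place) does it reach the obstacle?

Yes — it stops about 9.8 m short of the obstacle, so it never reaches it

33 km/h ÷ 3.6 = 9.1667 m/s.
Reaction distance = 9.1667 × 1.6 = 14.667 m.
Braking distance = v²/(2a) = 84.028 / 6.200 = 13.553 m.
Total stopping distance = 14.667 + 13.553 = 28.220 m, vs 38 m available — it stops with 38 − 28.220 = 9.780 m to spare.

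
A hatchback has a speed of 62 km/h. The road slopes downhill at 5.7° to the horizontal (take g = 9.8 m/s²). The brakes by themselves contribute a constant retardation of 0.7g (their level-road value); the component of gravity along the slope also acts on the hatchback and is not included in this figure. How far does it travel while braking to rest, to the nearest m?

Braking distance ≈ 25 m

62 km/h ÷ 3.6 = 17.2222 m/s.
a = 0.7 × 9.8 = 6.860 m/s².
Gravity along the downhill slope reduces the braking deceleration: a_eff = 6.860 − 9.8·sin 5.7° = 6.860 − 0.973 = 5.887 m/s².
Braking distance = v²/(2a) = 17.2222² / (2 × 5.887) = 296.604 / 11.774 = 25.191 m.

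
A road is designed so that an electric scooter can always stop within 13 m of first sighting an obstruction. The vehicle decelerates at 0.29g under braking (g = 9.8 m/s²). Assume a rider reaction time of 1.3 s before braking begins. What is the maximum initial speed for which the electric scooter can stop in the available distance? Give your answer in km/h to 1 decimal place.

Maximum speed ≈ 20.4 km/h

a = 0.29 × 9.8 = 2.842 m/s².
Stopping distance: v·t_r + v²/(2a) = 13 with t_r = 1.3 s and a = 2.842 m/s².
So v² + 7.389 v − 73.89 = 0.
Positive root: v = −a·t_r + √((a·t_r)² + 2a·d) = −3.695 + √(13.653 + 73.89) = 5.6614 m/s.
5.6614 m/s × 3.6 = 20.381 km/h.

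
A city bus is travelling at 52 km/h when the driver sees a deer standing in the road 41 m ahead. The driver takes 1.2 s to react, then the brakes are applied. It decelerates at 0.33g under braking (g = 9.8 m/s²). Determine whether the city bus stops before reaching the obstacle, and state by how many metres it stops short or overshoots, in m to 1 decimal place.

52 km/h ÷ 3.6 = 14.4444 m/s.
a = 0.33 × 9.8 = 3.234 m/s².
Reaction distance = 14.4444 × 1.2 = 17.333 m.
Braking distance = v²/(2a) = 208.641 / 6.468 = 32.257 m.
Total stopping distance = 17.333 + 32.257 = 49.590 m, vs 41 m available — it cannot stop in time and overshoots by 49.590 − 41 = 8.590 m.

No — it overshoots by 8.6 m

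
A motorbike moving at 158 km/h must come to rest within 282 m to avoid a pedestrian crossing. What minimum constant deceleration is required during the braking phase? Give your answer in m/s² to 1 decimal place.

158 km/h ÷ 3.6 = 43.8889 m/s.
v² = 2a·d ⇒ a = v²/(2d) = 43.8889² / (2 × 282.000) = 1926.236 / 564.000 = 3.4153 m/s².

Required deceleration ≈ 3.4 m/s²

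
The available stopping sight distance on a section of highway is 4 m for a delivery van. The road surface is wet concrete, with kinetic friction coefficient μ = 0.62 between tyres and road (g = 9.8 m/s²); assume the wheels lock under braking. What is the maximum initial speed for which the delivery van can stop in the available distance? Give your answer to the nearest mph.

Maximum speed ≈ 16 mph

a = μg = 0.62 × 9.8 = 6.076 m/s².
v²/(2a) = d ⇒ v = √(2 × 6.076 × 4) = √48.61 = 6.9721 m/s.
6.9721 m/s ÷ 0.44704 = 15.596 mph.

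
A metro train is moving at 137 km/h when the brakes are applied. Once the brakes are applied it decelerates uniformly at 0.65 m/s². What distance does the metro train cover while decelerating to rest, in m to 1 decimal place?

137 km/h ÷ 3.6 = 38.0556 m/s.
Braking distance = v²/(2a) = 38.0556² / (2 × 0.650) = 1448.229 / 1.300 = 1114.022 m.

Braking distance ≈ 1114.0 m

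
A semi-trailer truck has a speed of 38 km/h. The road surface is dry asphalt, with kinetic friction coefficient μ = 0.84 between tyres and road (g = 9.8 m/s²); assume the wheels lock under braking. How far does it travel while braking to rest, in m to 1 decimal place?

Braking distance ≈ 6.8 m

38 km/h ÷ 3.6 = 10.5556 m/s.
a = μg = 0.84 × 9.8 = 8.232 m/s².
Braking distance = v²/(2a) = 10.5556² / (2 × 8.232) = 111.421 / 16.464 = 6.768 m.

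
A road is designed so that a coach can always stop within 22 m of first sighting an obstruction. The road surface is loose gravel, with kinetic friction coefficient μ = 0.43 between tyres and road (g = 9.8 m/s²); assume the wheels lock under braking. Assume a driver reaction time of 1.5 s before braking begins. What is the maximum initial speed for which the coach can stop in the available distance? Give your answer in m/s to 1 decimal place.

Maximum speed ≈ 8.7 m/s

a = μg = 0.43 × 9.8 = 4.214 m/s².
Stopping distance: v·t_r + v²/(2a) = 22 with t_r = 1.5 s and a = 4.214 m/s².
So v² + 12.642 v − 185.42 = 0.
Positive root: v = −a·t_r + √((a·t_r)² + 2a·d) = −6.321 + √(39.955 + 185.42) = 8.6915 m/s.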